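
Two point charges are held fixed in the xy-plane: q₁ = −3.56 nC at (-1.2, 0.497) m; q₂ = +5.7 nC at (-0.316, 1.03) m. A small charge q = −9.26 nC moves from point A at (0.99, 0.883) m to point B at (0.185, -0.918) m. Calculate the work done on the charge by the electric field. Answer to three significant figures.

-1.42×10⁻⁷ J

The work done by the electric force is W_field = −ΔU = −q(V_B − V_A) = q(V_A − V_B).
At A: distances to the source charges are 2.22 m, 1.31 m; V_A = Σ kqᵢ/rᵢ = 24.6 V.
At B: distances to the source charges are 1.98 m, 2.01 m; V_B = Σ kqᵢ/rᵢ = 9.31 V.
ΔV = V_B − V_A = -15.3 V.
W_field = −qΔV = −(-9.26×10⁻⁹ C)(-15.3 V) = -1.42×10⁻⁷ J.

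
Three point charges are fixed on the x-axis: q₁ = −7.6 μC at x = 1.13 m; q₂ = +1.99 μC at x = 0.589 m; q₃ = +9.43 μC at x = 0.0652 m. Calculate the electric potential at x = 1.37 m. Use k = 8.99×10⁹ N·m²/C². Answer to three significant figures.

-1.97×10⁵ V

Electric potential is a scalar, so the contributions from each charge add algebraically: V = Σ kqᵢ/rᵢ.
Distances from the field point to each charge: r₁ = 0.240 m, r₂ = 0.781 m, r₃ = 1.30 m.
V = k[(-7.60×10⁻⁶)/(0.240) + (1.99×10⁻⁶)/(0.781) + (9.43×10⁻⁶)/(1.30)] = -1.97×10⁵ V.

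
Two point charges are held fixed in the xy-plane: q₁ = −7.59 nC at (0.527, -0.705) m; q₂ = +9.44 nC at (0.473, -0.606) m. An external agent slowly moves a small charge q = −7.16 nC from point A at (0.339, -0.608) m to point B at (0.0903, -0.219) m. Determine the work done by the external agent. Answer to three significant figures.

For quasistatic motion the external work equals the change in potential energy: W_ext = qΔV = q(V_B − V_A).
At A: distances to the source charges are 0.212 m, 0.134 m; V_A = Σ kqᵢ/rᵢ = 311 V.
At B: distances to the source charges are 0.653 m, 0.544 m; V_B = Σ kqᵢ/rᵢ = 51.5 V.
ΔV = V_B − V_A = -259 V.
W_ext = qΔV = (-7.16×10⁻⁹ C)(-259 V) = 1.86×10⁻⁶ J.

1.86×10⁻⁶ J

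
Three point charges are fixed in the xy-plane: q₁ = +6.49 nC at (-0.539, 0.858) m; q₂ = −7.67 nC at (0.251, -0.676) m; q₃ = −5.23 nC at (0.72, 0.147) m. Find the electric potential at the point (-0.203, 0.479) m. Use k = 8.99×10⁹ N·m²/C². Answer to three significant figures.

11.7 V

The total potential is the scalar sum of each charge's contribution, V = Σ kqᵢ/rᵢ.
Distances from the field point to each charge: r₁ = 0.506 m, r₂ = 1.24 m, r₃ = 0.981 m.
V = k[(6.49×10⁻⁹)/(0.506) + (-7.67×10⁻⁹)/(1.24) + (-5.23×10⁻⁹)/(0.981)] = 11.7 V.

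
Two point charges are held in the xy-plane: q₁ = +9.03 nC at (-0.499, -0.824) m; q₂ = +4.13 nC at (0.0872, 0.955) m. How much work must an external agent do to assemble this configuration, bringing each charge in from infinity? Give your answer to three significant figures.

The work to assemble the configuration equals its total potential energy, U = Σ kqᵢqⱼ/rᵢⱼ over all pairs.
Pair separations: r₁₂ = 1.87 m.
U = (1.79×10⁻⁷) = 1.79×10⁻⁷ J.

1.79×10⁻⁷ J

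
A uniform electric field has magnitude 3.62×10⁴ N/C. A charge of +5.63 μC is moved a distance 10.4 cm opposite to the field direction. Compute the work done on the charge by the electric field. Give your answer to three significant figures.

The potential change for a displacement 10.4 cm opposite to the field direction is ΔV = +Ed = 3760 V.
W_field = −qΔV = -0.0212 J.

-0.0212 J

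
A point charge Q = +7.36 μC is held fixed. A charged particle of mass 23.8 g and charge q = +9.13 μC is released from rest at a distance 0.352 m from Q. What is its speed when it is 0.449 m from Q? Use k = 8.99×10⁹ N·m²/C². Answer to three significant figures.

5.58 m/s

Only the electrostatic force acts, so mechanical energy is conserved: ½mv² = U₁ − U₂ = kQq(1/r₁ − 1/r₂).
U₁ − U₂ = (8.99×10⁹ N·m²/C²)(7.36×10⁻⁶ C)(9.13×10⁻⁶ C)(1/0.352 − 1/0.449) = 0.371 J.
v = √(2·0.371/0.0238) = 5.58 m/s.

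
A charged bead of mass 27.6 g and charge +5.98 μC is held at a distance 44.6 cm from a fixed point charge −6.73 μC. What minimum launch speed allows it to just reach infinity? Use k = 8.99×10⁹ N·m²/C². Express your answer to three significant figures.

To just escape, total mechanical energy must reach zero at infinity: ½mv²_min + U = 0, so ½mv²_min = −U = |kQq|/r.
|U| = |kQq|/r = (8.99×10⁹ N·m²/C²)(6.73×10⁻⁶)(5.98×10⁻⁶)/(0.446) = 0.811 J.
v_min = √(2|U|/m) = √(2·0.811/0.0276) = 7.67 m/s.

7.67 m/s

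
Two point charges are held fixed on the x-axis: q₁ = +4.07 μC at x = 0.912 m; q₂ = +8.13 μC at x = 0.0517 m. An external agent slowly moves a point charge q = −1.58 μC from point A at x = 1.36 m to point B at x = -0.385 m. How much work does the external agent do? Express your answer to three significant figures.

For quasistatic motion the external work equals the change in potential energy: W_ext = qΔV = q(V_B − V_A).
At A: distances to the source charges are 0.448 m, 1.31 m; V_A = Σ kqᵢ/rᵢ = 1.38×10⁵ V.
At B: distances to the source charges are 1.30 m, 0.437 m; V_B = Σ kqᵢ/rᵢ = 1.96×10⁵ V.
ΔV = V_B − V_A = 5.80×10⁴ V.
W_ext = qΔV = (-1.58×10⁻⁶ C)(5.80×10⁴ V) = -0.0917 J.

-0.0917 J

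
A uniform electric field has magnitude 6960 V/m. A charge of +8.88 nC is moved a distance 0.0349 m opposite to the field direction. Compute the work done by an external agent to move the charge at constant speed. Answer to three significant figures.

2.16×10⁻⁶ J

The potential change for a displacement 0.0349 m opposite to the field direction is ΔV = +Ed = 243 V.
W_ext = qΔV = 2.16×10⁻⁶ J.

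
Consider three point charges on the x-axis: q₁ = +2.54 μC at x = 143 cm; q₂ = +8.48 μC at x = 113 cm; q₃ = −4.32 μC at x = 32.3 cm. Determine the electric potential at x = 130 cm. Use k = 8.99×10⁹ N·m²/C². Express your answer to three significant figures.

5.84×10⁵ V

Electric potential is a scalar, so the contributions from each charge add algebraically: V = Σ kqᵢ/rᵢ.
Distances from the field point to each charge: r₁ = 0.130 m, r₂ = 0.170 m, r₃ = 0.977 m.
V = k[(2.54×10⁻⁶)/(0.130) + (8.48×10⁻⁶)/(0.170) + (-4.32×10⁻⁶)/(0.977)] = 5.84×10⁵ V.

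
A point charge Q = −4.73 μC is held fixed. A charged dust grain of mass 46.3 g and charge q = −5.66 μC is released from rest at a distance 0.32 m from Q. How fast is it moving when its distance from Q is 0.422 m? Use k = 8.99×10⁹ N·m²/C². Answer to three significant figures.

Only the electrostatic force acts, so mechanical energy is conserved: ½mv² = U₁ − U₂ = kQq(1/r₁ − 1/r₂).
U₁ − U₂ = (8.99×10⁹ N·m²/C²)(-4.73×10⁻⁶ C)(-5.66×10⁻⁶ C)(1/0.320 − 1/0.422) = 0.182 J.
v = √(2·0.182/0.0463) = 2.80 m/s.

2.80 m/s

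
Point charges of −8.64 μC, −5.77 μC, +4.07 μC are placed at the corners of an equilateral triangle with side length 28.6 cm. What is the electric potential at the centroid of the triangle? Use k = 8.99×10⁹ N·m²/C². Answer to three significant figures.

-5.63×10⁵ V

The total potential is the scalar sum of each charge's contribution, V = Σ kqᵢ/rᵢ.
The distance from each vertex to the centroid is a/√3 = 0.165 m.
V = k[(-8.64×10⁻⁶)/(0.165) + (-5.77×10⁻⁶)/(0.165) + (4.07×10⁻⁶)/(0.165)] = -5.63×10⁵ V.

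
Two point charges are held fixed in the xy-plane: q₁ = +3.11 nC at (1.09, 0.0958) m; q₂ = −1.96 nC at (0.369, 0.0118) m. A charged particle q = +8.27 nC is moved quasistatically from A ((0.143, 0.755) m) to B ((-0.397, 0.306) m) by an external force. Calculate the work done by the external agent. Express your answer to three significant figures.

-3.64×10⁻⁸ J

For quasistatic motion the external work equals the change in potential energy: W_ext = qΔV = q(V_B − V_A).
At A: distances to the source charges are 1.15 m, 0.777 m; V_A = Σ kqᵢ/rᵢ = 1.55 V.
At B: distances to the source charges are 1.50 m, 0.821 m; V_B = Σ kqᵢ/rᵢ = -2.86 V.
ΔV = V_B − V_A = -4.40 V.
W_ext = qΔV = (8.27×10⁻⁹ C)(-4.40 V) = -3.64×10⁻⁸ J.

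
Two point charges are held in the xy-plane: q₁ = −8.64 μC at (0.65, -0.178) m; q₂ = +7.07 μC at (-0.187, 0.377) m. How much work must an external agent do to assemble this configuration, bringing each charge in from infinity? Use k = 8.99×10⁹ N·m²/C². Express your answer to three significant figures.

-0.547 J

The work to assemble the configuration equals its total potential energy, U = Σ kqᵢqⱼ/rᵢⱼ over all pairs.
Pair separations: r₁₂ = 1.00 m.
U = (-0.547) = -0.547 J.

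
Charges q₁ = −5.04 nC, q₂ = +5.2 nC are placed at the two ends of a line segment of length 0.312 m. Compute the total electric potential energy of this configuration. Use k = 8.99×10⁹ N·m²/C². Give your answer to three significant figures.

The assembly work is the sum of pairwise potential energies, U = Σ_{i<j} kqᵢqⱼ/rᵢⱼ.
The separation is r = 0.312 m.
U = (-7.55×10⁻⁷) = -7.55×10⁻⁷ J.

-7.55×10⁻⁷ J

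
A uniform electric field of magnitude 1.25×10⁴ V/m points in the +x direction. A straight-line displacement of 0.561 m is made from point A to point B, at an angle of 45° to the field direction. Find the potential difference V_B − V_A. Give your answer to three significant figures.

Only the component of displacement along E changes the potential: ΔV = −E·d·cosθ.
ΔV = −(1.25×10⁴ V/m)(0.561 m)cos45° = -4960 V.

-4960 V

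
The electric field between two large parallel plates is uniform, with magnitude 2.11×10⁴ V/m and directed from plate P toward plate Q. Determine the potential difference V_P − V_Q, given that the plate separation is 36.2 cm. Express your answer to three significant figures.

7640 V

In a uniform field, potential decreases in the direction of E: ΔV = −E·d for a displacement d parallel to E.
Going from Q to P is a displacement of 36.2 cm opposite to the field, so V_P − V_Q = +Ed = 7640 V.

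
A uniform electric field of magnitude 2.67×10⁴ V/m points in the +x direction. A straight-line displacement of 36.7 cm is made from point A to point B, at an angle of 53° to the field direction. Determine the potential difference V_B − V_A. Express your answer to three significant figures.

-5900 V

Only the component of displacement along E changes the potential: ΔV = −E·d·cosθ.
ΔV = −(2.67×10⁴ V/m)(0.367 m)cos53° = -5900 V.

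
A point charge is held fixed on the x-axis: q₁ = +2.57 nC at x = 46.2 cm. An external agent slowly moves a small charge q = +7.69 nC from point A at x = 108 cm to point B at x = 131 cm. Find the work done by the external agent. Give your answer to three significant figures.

-7.80×10⁻⁸ J

For quasistatic motion the external work equals the change in potential energy: W_ext = qΔV = q(V_B − V_A).
At A: distance to the source charge is 0.618 m; V_A = kq₁/r = 37.4 V.
At B: distance to the source charge is 0.848 m; V_B = kq₁/r = 27.2 V.
ΔV = V_B − V_A = -10.1 V.
W_ext = qΔV = (7.69×10⁻⁹ C)(-10.1 V) = -7.80×10⁻⁸ J.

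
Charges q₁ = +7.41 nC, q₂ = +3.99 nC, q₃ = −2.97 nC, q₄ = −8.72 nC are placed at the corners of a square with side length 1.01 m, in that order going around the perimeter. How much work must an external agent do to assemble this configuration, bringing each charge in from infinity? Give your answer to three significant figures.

-5.44×10⁻⁷ J

The work to assemble the configuration equals its total potential energy, U = Σ kqᵢqⱼ/rᵢⱼ over all pairs.
The four side pairs have separation 1.01 m and the two diagonal pairs 1.43 m.
Summing all 6 pair terms gives U = -5.44×10⁻⁷ J.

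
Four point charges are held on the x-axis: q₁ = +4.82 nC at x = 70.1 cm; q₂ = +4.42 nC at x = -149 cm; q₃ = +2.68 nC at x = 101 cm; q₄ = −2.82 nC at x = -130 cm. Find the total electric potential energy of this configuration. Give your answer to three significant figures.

-1.74×10⁻⁷ J

The assembly work is the sum of pairwise potential energies, U = Σ_{i<j} kqᵢqⱼ/rᵢⱼ.
Pair separations: r₁₂ = 2.19 m, r₁₃ = 0.309 m, r₁₄ = 2.00 m, r₂₃ = 2.50 m, r₂₄ = 0.190 m, r₃₄ = 2.31 m.
Summing all 6 pair terms gives U = -1.74×10⁻⁷ J.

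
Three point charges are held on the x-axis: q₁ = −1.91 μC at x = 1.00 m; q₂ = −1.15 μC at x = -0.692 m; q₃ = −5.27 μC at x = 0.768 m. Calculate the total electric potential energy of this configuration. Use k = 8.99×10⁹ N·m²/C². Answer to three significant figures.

0.439 J

The work to assemble the configuration equals its total potential energy, U = Σ kqᵢqⱼ/rᵢⱼ over all pairs.
Pair separations: r₁₂ = 1.69 m, r₁₃ = 0.232 m, r₂₃ = 1.46 m.
U = (0.0117) + (0.390) + (0.0373) = 0.439 J.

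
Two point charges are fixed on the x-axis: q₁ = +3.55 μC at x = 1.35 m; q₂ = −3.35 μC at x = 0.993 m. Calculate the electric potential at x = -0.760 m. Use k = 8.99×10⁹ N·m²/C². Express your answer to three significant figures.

The total potential is the scalar sum of each charge's contribution, V = Σ kqᵢ/rᵢ.
Distances from the field point to each charge: r₁ = 2.11 m, r₂ = 1.75 m.
V = k[(3.55×10⁻⁶)/(2.11) + (-3.35×10⁻⁶)/(1.75)] = -2050 V.

-2050 V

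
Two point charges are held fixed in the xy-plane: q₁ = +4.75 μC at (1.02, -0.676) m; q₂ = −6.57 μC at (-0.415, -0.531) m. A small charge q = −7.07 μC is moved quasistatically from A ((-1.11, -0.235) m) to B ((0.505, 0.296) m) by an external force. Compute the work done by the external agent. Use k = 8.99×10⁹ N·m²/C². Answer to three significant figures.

-0.351 J

For quasistatic motion the external work equals the change in potential energy: W_ext = qΔV = q(V_B − V_A).
At A: distances to the source charges are 2.18 m, 0.755 m; V_A = Σ kqᵢ/rᵢ = -5.86×10⁴ V.
At B: distances to the source charges are 1.10 m, 1.24 m; V_B = Σ kqᵢ/rᵢ = -8930 V.
ΔV = V_B − V_A = 4.96×10⁴ V.
W_ext = qΔV = (-7.07×10⁻⁶ C)(4.96×10⁴ V) = -0.351 J.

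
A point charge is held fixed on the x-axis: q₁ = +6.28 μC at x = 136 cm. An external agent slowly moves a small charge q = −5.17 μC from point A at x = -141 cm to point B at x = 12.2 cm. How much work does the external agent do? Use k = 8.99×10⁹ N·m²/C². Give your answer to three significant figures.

-0.130 J

For quasistatic motion the external work equals the change in potential energy: W_ext = qΔV = q(V_B − V_A).
At A: distance to the source charge is 2.77 m; V_A = kq₁/r = 2.04×10⁴ V.
At B: distance to the source charge is 1.24 m; V_B = kq₁/r = 4.56×10⁴ V.
ΔV = V_B − V_A = 2.52×10⁴ V.
W_ext = qΔV = (-5.17×10⁻⁶ C)(2.52×10⁴ V) = -0.130 J.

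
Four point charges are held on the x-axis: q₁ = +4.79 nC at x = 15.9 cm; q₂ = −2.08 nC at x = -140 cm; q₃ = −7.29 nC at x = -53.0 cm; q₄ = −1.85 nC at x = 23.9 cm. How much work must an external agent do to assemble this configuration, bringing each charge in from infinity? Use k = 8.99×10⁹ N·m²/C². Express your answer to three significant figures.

-1.17×10⁻⁶ J

The assembly work is the sum of pairwise potential energies, U = Σ_{i<j} kqᵢqⱼ/rᵢⱼ.
Pair separations: r₁₂ = 1.56 m, r₁₃ = 0.689 m, r₁₄ = 0.0800 m, r₂₃ = 0.870 m, r₂₄ = 1.64 m, r₃₄ = 0.769 m.
Summing all 6 pair terms gives U = -1.17×10⁻⁶ J.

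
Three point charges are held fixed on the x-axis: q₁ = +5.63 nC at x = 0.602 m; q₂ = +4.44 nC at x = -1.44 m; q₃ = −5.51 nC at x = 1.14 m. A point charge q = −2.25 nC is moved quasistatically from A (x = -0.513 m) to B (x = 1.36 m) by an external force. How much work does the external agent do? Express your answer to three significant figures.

4.56×10⁻⁷ J

For quasistatic motion the external work equals the change in potential energy: W_ext = qΔV = q(V_B − V_A).
At A: distances to the source charges are 1.11 m, 0.927 m, 1.65 m; V_A = Σ kqᵢ/rᵢ = 58.5 V.
At B: distances to the source charges are 0.758 m, 2.80 m, 0.220 m; V_B = Σ kqᵢ/rᵢ = -144 V.
ΔV = V_B − V_A = -203 V.
W_ext = qΔV = (-2.25×10⁻⁹ C)(-203 V) = 4.56×10⁻⁷ J.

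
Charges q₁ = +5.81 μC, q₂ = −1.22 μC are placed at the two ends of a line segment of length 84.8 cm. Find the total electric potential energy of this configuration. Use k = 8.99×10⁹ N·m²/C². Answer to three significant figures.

-0.0751 J

The assembly work is the sum of pairwise potential energies, U = Σ_{i<j} kqᵢqⱼ/rᵢⱼ.
The separation is r = 0.848 m.
U = (-0.0751) = -0.0751 J.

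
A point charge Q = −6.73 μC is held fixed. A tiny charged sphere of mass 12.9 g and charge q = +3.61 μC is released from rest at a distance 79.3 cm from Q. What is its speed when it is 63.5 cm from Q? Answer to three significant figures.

Only the electrostatic force acts, so mechanical energy is conserved: ½mv² = U₁ − U₂ = kQq(1/r₁ − 1/r₂).
U₁ − U₂ = (8.99×10⁹ N·m²/C²)(-6.73×10⁻⁶ C)(3.61×10⁻⁶ C)(1/0.793 − 1/0.635) = 0.0685 J.
v = √(2·0.0685/0.0129) = 3.26 m/s.

3.26 m/s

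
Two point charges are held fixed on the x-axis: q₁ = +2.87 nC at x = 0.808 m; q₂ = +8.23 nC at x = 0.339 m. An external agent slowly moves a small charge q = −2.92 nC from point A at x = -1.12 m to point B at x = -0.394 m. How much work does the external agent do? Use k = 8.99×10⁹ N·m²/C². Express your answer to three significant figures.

-1.70×10⁻⁷ J

For quasistatic motion the external work equals the change in potential energy: W_ext = qΔV = q(V_B − V_A).
At A: distances to the source charges are 1.93 m, 1.46 m; V_A = Σ kqᵢ/rᵢ = 64.1 V.
At B: distances to the source charges are 1.20 m, 0.733 m; V_B = Σ kqᵢ/rᵢ = 122 V.
ΔV = V_B − V_A = 58.3 V.
W_ext = qΔV = (-2.92×10⁻⁹ C)(58.3 V) = -1.70×10⁻⁷ J.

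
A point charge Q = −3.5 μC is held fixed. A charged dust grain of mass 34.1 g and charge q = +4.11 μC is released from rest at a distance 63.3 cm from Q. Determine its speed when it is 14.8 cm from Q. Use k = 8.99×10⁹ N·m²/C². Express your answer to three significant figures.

Only the electrostatic force acts, so mechanical energy is conserved: ½mv² = U₁ − U₂ = kQq(1/r₁ − 1/r₂).
U₁ − U₂ = (8.99×10⁹ N·m²/C²)(-3.50×10⁻⁶ C)(4.11×10⁻⁶ C)(1/0.633 − 1/0.148) = 0.669 J.
v = √(2·0.669/0.0341) = 6.27 m/s.

6.27 m/s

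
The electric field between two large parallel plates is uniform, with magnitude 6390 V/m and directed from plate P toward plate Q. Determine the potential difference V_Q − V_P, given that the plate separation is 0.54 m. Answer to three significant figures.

In a uniform field, potential decreases in the direction of E: ΔV = −E·d for a displacement d parallel to E.
Going from P to Q is a displacement of 0.54 m along the field, so V_Q − V_P = −Ed = -3450 V.

-3450 V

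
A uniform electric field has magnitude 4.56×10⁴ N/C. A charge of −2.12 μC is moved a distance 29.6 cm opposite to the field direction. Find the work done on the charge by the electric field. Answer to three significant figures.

The potential change for a displacement 29.6 cm opposite to the field direction is ΔV = +Ed = 1.35×10⁴ V.
W_field = −qΔV = 0.0286 J.

0.0286 J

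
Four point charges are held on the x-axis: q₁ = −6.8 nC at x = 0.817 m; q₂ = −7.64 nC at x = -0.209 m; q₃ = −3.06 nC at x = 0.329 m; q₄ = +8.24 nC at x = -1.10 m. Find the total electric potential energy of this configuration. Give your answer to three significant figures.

1.73×10⁻⁷ J

The assembly work is the sum of pairwise potential energies, U = Σ_{i<j} kqᵢqⱼ/rᵢⱼ.
Pair separations: r₁₂ = 1.03 m, r₁₃ = 0.488 m, r₁₄ = 1.92 m, r₂₃ = 0.538 m, r₂₄ = 0.891 m, r₃₄ = 1.43 m.
Summing all 6 pair terms gives U = 1.73×10⁻⁷ J.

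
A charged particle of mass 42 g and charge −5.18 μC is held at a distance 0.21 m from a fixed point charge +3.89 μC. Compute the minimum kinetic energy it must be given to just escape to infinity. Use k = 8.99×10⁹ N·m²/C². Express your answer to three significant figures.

0.863 J

To just escape, total mechanical energy must reach zero at infinity: ½mv²_min + U = 0, so ½mv²_min = −U = |kQq|/r.
|U| = |kQq|/r = (8.99×10⁹ N·m²/C²)(3.89×10⁻⁶)(5.18×10⁻⁶)/(0.210) = 0.863 J.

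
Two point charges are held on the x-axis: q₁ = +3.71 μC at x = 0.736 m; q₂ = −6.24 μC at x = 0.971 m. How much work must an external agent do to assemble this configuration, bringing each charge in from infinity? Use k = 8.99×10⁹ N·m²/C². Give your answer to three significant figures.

The work to assemble the configuration equals its total potential energy, U = Σ kqᵢqⱼ/rᵢⱼ over all pairs.
Pair separations: r₁₂ = 0.235 m.
U = (-0.886) = -0.886 J.

-0.886 J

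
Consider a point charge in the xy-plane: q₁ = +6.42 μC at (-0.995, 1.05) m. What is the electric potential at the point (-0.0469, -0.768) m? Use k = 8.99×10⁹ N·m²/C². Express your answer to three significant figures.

The total potential is the scalar sum of each charge's contribution, V = Σ kqᵢ/rᵢ.
Distances from the field point to each charge: r₁ = 2.05 m.
V = k[(6.42×10⁻⁶)/(2.05)] = 2.81×10⁴ V.

2.81×10⁴ V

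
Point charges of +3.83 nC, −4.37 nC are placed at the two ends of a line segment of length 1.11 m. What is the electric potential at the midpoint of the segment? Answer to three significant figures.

-8.75 V

Electric potential is a scalar, so the contributions from each charge add algebraically: V = Σ kqᵢ/rᵢ.
Each charge is 0.555 m from the midpoint.
V = k[(3.83×10⁻⁹)/(0.555) + (-4.37×10⁻⁹)/(0.555)] = -8.75 V.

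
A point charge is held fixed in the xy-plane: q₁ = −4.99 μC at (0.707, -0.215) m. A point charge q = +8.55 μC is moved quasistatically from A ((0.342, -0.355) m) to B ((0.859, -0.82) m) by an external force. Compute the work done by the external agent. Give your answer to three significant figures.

For quasistatic motion the external work equals the change in potential energy: W_ext = qΔV = q(V_B − V_A).
At A: distance to the source charge is 0.391 m; V_A = kq₁/r = -1.15×10⁵ V.
At B: distance to the source charge is 0.624 m; V_B = kq₁/r = -7.19×10⁴ V.
ΔV = V_B − V_A = 4.28×10⁴ V.
W_ext = qΔV = (8.55×10⁻⁶ C)(4.28×10⁴ V) = 0.366 J.

0.366 J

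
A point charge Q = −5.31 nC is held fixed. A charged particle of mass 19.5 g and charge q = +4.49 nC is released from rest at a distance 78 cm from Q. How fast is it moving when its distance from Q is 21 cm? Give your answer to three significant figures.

8.75×10⁻³ m/s

Only the electrostatic force acts, so mechanical energy is conserved: ½mv² = U₁ − U₂ = kQq(1/r₁ − 1/r₂).
U₁ − U₂ = (8.99×10⁹ N·m²/C²)(-5.31×10⁻⁹ C)(4.49×10⁻⁹ C)(1/0.780 − 1/0.210) = 7.46×10⁻⁷ J.
v = √(2·7.46×10⁻⁷/0.0195) = 8.75×10⁻³ m/s.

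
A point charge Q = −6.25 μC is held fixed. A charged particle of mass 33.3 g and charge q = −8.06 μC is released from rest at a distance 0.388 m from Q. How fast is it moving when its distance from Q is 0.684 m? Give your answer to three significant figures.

5.51 m/s

Only the electrostatic force acts, so mechanical energy is conserved: ½mv² = U₁ − U₂ = kQq(1/r₁ − 1/r₂).
U₁ − U₂ = (8.99×10⁹ N·m²/C²)(-6.25×10⁻⁶ C)(-8.06×10⁻⁶ C)(1/0.388 − 1/0.684) = 0.505 J.
v = √(2·0.505/0.0333) = 5.51 m/s.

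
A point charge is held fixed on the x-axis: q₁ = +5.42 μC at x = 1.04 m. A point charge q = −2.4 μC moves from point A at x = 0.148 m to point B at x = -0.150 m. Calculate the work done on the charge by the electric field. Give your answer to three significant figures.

The work done by the electric force is W_field = −ΔU = −q(V_B − V_A) = q(V_A − V_B).
At A: distance to the source charge is 0.892 m; V_A = kq₁/r = 5.46×10⁴ V.
At B: distance to the source charge is 1.19 m; V_B = kq₁/r = 4.09×10⁴ V.
ΔV = V_B − V_A = -1.37×10⁴ V.
W_field = −qΔV = −(-2.40×10⁻⁶ C)(-1.37×10⁴ V) = -0.0328 J.

-0.0328 J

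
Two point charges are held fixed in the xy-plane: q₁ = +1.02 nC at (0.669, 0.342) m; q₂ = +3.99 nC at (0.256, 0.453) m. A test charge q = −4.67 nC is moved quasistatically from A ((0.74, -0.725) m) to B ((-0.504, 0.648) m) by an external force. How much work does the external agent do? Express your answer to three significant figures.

For quasistatic motion the external work equals the change in potential energy: W_ext = qΔV = q(V_B − V_A).
At A: distances to the source charges are 1.07 m, 1.27 m; V_A = Σ kqᵢ/rᵢ = 36.7 V.
At B: distances to the source charges are 1.21 m, 0.785 m; V_B = Σ kqᵢ/rᵢ = 53.3 V.
ΔV = V_B − V_A = 16.5 V.
W_ext = qΔV = (-4.67×10⁻⁹ C)(16.5 V) = -7.72×10⁻⁸ J.

-7.72×10⁻⁸ J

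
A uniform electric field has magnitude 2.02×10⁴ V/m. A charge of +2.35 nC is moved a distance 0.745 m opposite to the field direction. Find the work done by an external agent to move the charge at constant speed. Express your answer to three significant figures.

3.54×10⁻⁵ J

The potential change for a displacement 0.745 m opposite to the field direction is ΔV = +Ed = 1.50×10⁴ V.
W_ext = qΔV = 3.54×10⁻⁵ J.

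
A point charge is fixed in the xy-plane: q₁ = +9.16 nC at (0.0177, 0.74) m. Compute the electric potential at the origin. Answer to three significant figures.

111 V

Electric potential is a scalar, so the contributions from each charge add algebraically: V = Σ kqᵢ/rᵢ.
Distances from the field point to each charge: r₁ = 0.740 m.
V = k[(9.16×10⁻⁹)/(0.740)] = 111 V.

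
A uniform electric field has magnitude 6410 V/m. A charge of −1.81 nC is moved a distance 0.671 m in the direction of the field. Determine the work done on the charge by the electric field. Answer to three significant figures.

The potential change for a displacement 0.671 m in the direction of the field is ΔV = −Ed = -4300 V.
W_field = −qΔV = -7.79×10⁻⁶ J.

-7.79×10⁻⁶ J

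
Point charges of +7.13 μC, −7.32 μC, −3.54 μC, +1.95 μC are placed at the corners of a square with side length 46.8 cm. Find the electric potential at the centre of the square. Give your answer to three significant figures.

Electric potential is a scalar, so the contributions from each charge add algebraically: V = Σ kqᵢ/rᵢ.
The distance from each corner to the centre is a√2/2 = 0.331 m.
V = k[(7.13×10⁻⁶)/(0.331) + (-7.32×10⁻⁶)/(0.331) + (-3.54×10⁻⁶)/(0.331) + (1.95×10⁻⁶)/(0.331)] = -4.84×10⁴ V.

-4.84×10⁴ V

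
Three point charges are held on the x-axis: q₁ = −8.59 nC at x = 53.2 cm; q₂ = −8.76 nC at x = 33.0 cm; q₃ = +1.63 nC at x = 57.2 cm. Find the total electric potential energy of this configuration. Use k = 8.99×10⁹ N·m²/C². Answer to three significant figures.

-3.28×10⁻⁷ J

The assembly work is the sum of pairwise potential energies, U = Σ_{i<j} kqᵢqⱼ/rᵢⱼ.
Pair separations: r₁₂ = 0.202 m, r₁₃ = 0.0400 m, r₂₃ = 0.242 m.
U = (3.35×10⁻⁶) + (-3.15×10⁻⁶) + (-5.30×10⁻⁷) = -3.28×10⁻⁷ J.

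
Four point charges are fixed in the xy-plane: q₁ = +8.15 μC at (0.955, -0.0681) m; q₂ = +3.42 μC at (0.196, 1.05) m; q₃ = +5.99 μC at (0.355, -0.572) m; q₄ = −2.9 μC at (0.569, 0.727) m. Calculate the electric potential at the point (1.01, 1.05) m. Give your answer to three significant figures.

8.63×10⁴ V

Electric potential is a scalar, so the contributions from each charge add algebraically: V = Σ kqᵢ/rᵢ.
Distances from the field point to each charge: r₁ = 1.12 m, r₂ = 0.814 m, r₃ = 1.75 m, r₄ = 0.547 m.
V = k[(8.15×10⁻⁶)/(1.12) + (3.42×10⁻⁶)/(0.814) + (5.99×10⁻⁶)/(1.75) + (-2.90×10⁻⁶)/(0.547)] = 8.63×10⁴ V.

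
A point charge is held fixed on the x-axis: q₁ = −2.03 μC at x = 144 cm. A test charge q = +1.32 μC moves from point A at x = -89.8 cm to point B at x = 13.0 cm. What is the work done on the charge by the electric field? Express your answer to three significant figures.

8.09×10⁻³ J

The work done by the electric force is W_field = −ΔU = −q(V_B − V_A) = q(V_A − V_B).
At A: distance to the source charge is 2.34 m; V_A = kq₁/r = -7810 V.
At B: distance to the source charge is 1.31 m; V_B = kq₁/r = -1.39×10⁴ V.
ΔV = V_B − V_A = -6130 V.
W_field = −qΔV = −(1.32×10⁻⁶ C)(-6130 V) = 8.09×10⁻³ J.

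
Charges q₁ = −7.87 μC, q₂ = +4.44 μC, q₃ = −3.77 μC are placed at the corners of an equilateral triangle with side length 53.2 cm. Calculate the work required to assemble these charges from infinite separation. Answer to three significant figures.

The work to assemble the configuration equals its total potential energy, U = Σ kqᵢqⱼ/rᵢⱼ over all pairs.
All three pair separations equal the side length, 0.532 m.
U = (-0.590) + (0.501) + (-0.283) = -0.372 J.

-0.372 J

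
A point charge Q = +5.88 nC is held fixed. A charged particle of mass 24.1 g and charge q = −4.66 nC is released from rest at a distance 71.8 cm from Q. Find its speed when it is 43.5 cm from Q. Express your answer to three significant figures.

Only the electrostatic force acts, so mechanical energy is conserved: ½mv² = U₁ − U₂ = kQq(1/r₁ − 1/r₂).
U₁ − U₂ = (8.99×10⁹ N·m²/C²)(5.88×10⁻⁹ C)(-4.66×10⁻⁹ C)(1/0.718 − 1/0.435) = 2.23×10⁻⁷ J.
v = √(2·2.23×10⁻⁷/0.0241) = 4.30×10⁻³ m/s.

4.30×10⁻³ m/s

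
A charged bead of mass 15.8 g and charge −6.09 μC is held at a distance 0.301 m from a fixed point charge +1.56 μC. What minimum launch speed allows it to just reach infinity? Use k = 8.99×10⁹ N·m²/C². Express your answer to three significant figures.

To just escape, total mechanical energy must reach zero at infinity: ½mv²_min + U = 0, so ½mv²_min = −U = |kQq|/r.
|U| = |kQq|/r = (8.99×10⁹ N·m²/C²)(1.56×10⁻⁶)(6.09×10⁻⁶)/(0.301) = 0.284 J.
v_min = √(2|U|/m) = √(2·0.284/0.0158) = 5.99 m/s.

5.99 m/s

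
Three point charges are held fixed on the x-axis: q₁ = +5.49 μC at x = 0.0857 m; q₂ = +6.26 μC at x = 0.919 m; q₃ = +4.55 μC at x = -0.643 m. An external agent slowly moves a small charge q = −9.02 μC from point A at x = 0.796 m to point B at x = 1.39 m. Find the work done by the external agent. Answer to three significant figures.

3.41 J

For quasistatic motion the external work equals the change in potential energy: W_ext = qΔV = q(V_B − V_A).
At A: distances to the source charges are 0.710 m, 0.123 m, 1.44 m; V_A = Σ kqᵢ/rᵢ = 5.55×10⁵ V.
At B: distances to the source charges are 1.30 m, 0.471 m, 2.03 m; V_B = Σ kqᵢ/rᵢ = 1.77×10⁵ V.
ΔV = V_B − V_A = -3.78×10⁵ V.
W_ext = qΔV = (-9.02×10⁻⁶ C)(-3.78×10⁵ V) = 3.41 J.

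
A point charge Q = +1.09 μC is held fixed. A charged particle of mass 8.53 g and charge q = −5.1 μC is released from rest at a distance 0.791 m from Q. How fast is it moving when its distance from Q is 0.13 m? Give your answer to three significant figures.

8.68 m/s

Only the electrostatic force acts, so mechanical energy is conserved: ½mv² = U₁ − U₂ = kQq(1/r₁ − 1/r₂).
U₁ − U₂ = (8.99×10⁹ N·m²/C²)(1.09×10⁻⁶ C)(-5.10×10⁻⁶ C)(1/0.791 − 1/0.130) = 0.321 J.
v = √(2·0.321/8.53×10⁻³) = 8.68 m/s.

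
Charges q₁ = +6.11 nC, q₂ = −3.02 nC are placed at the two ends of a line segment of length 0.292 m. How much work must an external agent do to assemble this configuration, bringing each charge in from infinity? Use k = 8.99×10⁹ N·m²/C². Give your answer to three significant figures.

The assembly work is the sum of pairwise potential energies, U = Σ_{i<j} kqᵢqⱼ/rᵢⱼ.
The separation is r = 0.292 m.
U = (-5.68×10⁻⁷) = -5.68×10⁻⁷ J.

-5.68×10⁻⁷ J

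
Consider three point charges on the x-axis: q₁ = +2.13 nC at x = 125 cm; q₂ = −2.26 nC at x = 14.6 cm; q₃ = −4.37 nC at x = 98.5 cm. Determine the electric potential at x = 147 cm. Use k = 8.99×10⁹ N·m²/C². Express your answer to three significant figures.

-9.31 V

The total potential is the scalar sum of each charge's contribution, V = Σ kqᵢ/rᵢ.
Distances from the field point to each charge: r₁ = 0.220 m, r₂ = 1.32 m, r₃ = 0.485 m.
V = k[(2.13×10⁻⁹)/(0.220) + (-2.26×10⁻⁹)/(1.32) + (-4.37×10⁻⁹)/(0.485)] = -9.31 V.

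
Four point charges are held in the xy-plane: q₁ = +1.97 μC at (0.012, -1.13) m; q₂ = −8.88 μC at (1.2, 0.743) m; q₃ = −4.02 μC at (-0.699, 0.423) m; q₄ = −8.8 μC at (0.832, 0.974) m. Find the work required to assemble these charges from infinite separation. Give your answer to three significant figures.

1.80 J

The assembly work is the sum of pairwise potential energies, U = Σ_{i<j} kqᵢqⱼ/rᵢⱼ.
Pair separations: r₁₂ = 2.22 m, r₁₃ = 1.71 m, r₁₄ = 2.26 m, r₂₃ = 1.93 m, r₂₄ = 0.434 m, r₃₄ = 1.63 m.
Summing all 6 pair terms gives U = 1.80 J.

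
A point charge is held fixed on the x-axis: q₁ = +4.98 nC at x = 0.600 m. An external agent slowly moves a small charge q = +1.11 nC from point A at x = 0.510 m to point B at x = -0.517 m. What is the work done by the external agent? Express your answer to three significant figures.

For quasistatic motion the external work equals the change in potential energy: W_ext = qΔV = q(V_B − V_A).
At A: distance to the source charge is 0.0900 m; V_A = kq₁/r = 497 V.
At B: distance to the source charge is 1.12 m; V_B = kq₁/r = 40.1 V.
ΔV = V_B − V_A = -457 V.
W_ext = qΔV = (1.11×10⁻⁹ C)(-457 V) = -5.08×10⁻⁷ J.

-5.08×10⁻⁷ J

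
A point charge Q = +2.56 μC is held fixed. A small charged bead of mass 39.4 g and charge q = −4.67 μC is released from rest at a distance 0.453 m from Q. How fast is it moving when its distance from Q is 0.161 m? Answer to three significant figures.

4.67 m/s

Only the electrostatic force acts, so mechanical energy is conserved: ½mv² = U₁ − U₂ = kQq(1/r₁ − 1/r₂).
U₁ − U₂ = (8.99×10⁹ N·m²/C²)(2.56×10⁻⁶ C)(-4.67×10⁻⁶ C)(1/0.453 − 1/0.161) = 0.430 J.
v = √(2·0.430/0.0394) = 4.67 m/s.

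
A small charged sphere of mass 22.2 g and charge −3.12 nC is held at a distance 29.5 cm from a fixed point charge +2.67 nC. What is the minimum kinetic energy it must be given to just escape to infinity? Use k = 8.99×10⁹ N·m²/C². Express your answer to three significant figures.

2.54×10⁻⁷ J

To just escape, total mechanical energy must reach zero at infinity: ½mv²_min + U = 0, so ½mv²_min = −U = |kQq|/r.
|U| = |kQq|/r = (8.99×10⁹ N·m²/C²)(2.67×10⁻⁹)(3.12×10⁻⁹)/(0.295) = 2.54×10⁻⁷ J.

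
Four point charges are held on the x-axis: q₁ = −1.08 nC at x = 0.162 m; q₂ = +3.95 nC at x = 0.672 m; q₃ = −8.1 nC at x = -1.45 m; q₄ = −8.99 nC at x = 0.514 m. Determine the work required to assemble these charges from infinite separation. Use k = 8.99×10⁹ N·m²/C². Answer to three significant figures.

The work to assemble the configuration equals its total potential energy, U = Σ kqᵢqⱼ/rᵢⱼ over all pairs.
Pair separations: r₁₂ = 0.510 m, r₁₃ = 1.61 m, r₁₄ = 0.352 m, r₂₃ = 2.12 m, r₂₄ = 0.158 m, r₃₄ = 1.96 m.
Summing all 6 pair terms gives U = -1.60×10⁻⁶ J.

-1.60×10⁻⁶ J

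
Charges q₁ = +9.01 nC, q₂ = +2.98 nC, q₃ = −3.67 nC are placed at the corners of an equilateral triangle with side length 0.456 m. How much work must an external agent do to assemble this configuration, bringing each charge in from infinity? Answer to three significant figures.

-3.38×10⁻⁷ J

The assembly work is the sum of pairwise potential energies, U = Σ_{i<j} kqᵢqⱼ/rᵢⱼ.
All three pair separations equal the side length, 0.456 m.
U = (5.29×10⁻⁷) + (-6.52×10⁻⁷) + (-2.16×10⁻⁷) = -3.38×10⁻⁷ J.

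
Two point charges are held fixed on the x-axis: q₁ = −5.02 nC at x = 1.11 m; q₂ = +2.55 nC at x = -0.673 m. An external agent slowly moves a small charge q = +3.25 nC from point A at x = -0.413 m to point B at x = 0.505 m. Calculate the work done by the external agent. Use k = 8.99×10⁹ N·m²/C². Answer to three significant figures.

For quasistatic motion the external work equals the change in potential energy: W_ext = qΔV = q(V_B − V_A).
At A: distances to the source charges are 1.52 m, 0.260 m; V_A = Σ kqᵢ/rᵢ = 58.5 V.
At B: distances to the source charges are 0.605 m, 1.18 m; V_B = Σ kqᵢ/rᵢ = -55.1 V.
ΔV = V_B − V_A = -114 V.
W_ext = qΔV = (3.25×10⁻⁹ C)(-114 V) = -3.69×10⁻⁷ J.

-3.69×10⁻⁷ J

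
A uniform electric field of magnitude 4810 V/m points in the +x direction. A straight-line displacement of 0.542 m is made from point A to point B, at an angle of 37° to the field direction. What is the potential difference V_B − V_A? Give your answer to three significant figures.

-2080 V

Only the component of displacement along E changes the potential: ΔV = −E·d·cosθ.
ΔV = −(4810 V/m)(0.542 m)cos37° = -2080 V.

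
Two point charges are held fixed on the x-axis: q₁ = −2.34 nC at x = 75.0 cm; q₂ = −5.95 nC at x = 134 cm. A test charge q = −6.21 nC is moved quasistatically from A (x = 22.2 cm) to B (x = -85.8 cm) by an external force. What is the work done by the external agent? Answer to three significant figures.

For quasistatic motion the external work equals the change in potential energy: W_ext = qΔV = q(V_B − V_A).
At A: distances to the source charges are 0.528 m, 1.12 m; V_A = Σ kqᵢ/rᵢ = -87.7 V.
At B: distances to the source charges are 1.61 m, 2.20 m; V_B = Σ kqᵢ/rᵢ = -37.4 V.
ΔV = V_B − V_A = 50.3 V.
W_ext = qΔV = (-6.21×10⁻⁹ C)(50.3 V) = -3.12×10⁻⁷ J.

-3.12×10⁻⁷ J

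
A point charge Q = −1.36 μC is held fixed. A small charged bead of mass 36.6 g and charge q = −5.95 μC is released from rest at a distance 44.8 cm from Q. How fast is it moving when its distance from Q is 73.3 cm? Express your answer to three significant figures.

1.86 m/s

Only the electrostatic force acts, so mechanical energy is conserved: ½mv² = U₁ − U₂ = kQq(1/r₁ − 1/r₂).
U₁ − U₂ = (8.99×10⁹ N·m²/C²)(-1.36×10⁻⁶ C)(-5.95×10⁻⁶ C)(1/0.448 − 1/0.733) = 0.0631 J.
v = √(2·0.0631/0.0366) = 1.86 m/s.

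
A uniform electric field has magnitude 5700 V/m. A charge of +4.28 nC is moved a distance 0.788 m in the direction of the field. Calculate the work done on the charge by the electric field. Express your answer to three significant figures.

The potential change for a displacement 0.788 m in the direction of the field is ΔV = −Ed = -4490 V.
W_field = −qΔV = 1.92×10⁻⁵ J.

1.92×10⁻⁵ J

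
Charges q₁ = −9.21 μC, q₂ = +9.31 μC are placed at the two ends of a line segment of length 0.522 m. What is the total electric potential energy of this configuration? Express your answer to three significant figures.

-1.48 J

The assembly work is the sum of pairwise potential energies, U = Σ_{i<j} kqᵢqⱼ/rᵢⱼ.
The separation is r = 0.522 m.
U = (-1.48) = -1.48 J.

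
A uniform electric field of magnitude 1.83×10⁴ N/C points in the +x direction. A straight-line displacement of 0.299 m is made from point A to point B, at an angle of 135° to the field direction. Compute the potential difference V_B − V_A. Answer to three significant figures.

3870 V

Only the component of displacement along E changes the potential: ΔV = −E·d·cosθ.
ΔV = −(1.83×10⁴ V/m)(0.299 m)cos135° = 3870 V.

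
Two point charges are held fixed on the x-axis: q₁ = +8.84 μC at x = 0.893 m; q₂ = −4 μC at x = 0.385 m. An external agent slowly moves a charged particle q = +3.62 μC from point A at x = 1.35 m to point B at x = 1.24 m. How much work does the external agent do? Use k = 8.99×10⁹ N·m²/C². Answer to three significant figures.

0.182 J

For quasistatic motion the external work equals the change in potential energy: W_ext = qΔV = q(V_B − V_A).
At A: distances to the source charges are 0.457 m, 0.965 m; V_A = Σ kqᵢ/rᵢ = 1.37×10⁵ V.
At B: distances to the source charges are 0.347 m, 0.855 m; V_B = Σ kqᵢ/rᵢ = 1.87×10⁵ V.
ΔV = V_B − V_A = 5.03×10⁴ V.
W_ext = qΔV = (3.62×10⁻⁶ C)(5.03×10⁴ V) = 0.182 J.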